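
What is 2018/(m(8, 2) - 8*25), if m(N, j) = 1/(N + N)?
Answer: -32288/3199 ≈ -10.093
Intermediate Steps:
m(N, j) = 1/(2*N)
2018/(m(8, 2) - 8*25) = 2018/((½)/8 - 8*25) = 2018/((½)*(⅛) - 200) = 2018/(1/16 - 200) = 2018/(-3199/16) = 2018*(-16/3199) = -32288/3199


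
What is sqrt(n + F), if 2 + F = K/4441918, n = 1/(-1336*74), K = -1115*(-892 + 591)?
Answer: I*sqrt(5798890966342209080891)/54893222644 ≈ 1.3872*I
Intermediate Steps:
K = 335615 (K = -1115*(-301) = 335615)
n = -1/98864 (n = 1/(-98864) = -1/98864 ≈ -1.0115e-5)
F = -8548221/4441918 (F = -2 + 335615/4441918 = -8548221/4441918 ≈ -1.9244)
sqrt(n + F) = sqrt(-1/98864 - 8548221/4441918) = sqrt(-422557881431/219572890576) = I*sqrt(5798890966342209080891)/54893222644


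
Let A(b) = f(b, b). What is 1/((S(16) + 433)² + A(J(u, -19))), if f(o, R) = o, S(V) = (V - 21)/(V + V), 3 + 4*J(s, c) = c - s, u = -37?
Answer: 1024/191854041 ≈ 5.3374e-6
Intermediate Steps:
J(s, c) = -¾ - s/4 + c/4 (J(s, c) = -¾ + (c - s)/4 = -¾ + (-s/4 + c/4) = -¾ - s/4 + c/4)
S(V) = (-21 + V)/(2*V) (S(V) = (-21 + V)/((2*V)) = (-21 + V)*(1/(2*V)) = (-21 + V)/(2*V))
A(b) = b
1/((S(16) + 433)² + A(J(u, -19))) = 1/(((½)*(-21 + 16)/16 + 433)² + (-¾ - ¼*(-37) + (¼)*(-19))) = 1/(((½)*(1/16)*(-5) + 433)² + (-¾ + 37/4 - 19/4)) = 1/((-5/32 + 433)² + 15/4) = 1/((13851/32)² + 15/4) = 1/(191850201/1024 + 15/4) = 1/(191854041/1024) = 1024/191854041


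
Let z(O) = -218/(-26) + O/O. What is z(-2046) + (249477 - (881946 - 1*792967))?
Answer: 2086596/13 ≈ 1.6051e+5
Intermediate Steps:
z(O) = 122/13 (z(O) = -218*(-1/26) + 1 = 109/13 + 1 = 122/13)
z(-2046) + (249477 - (881946 - 1*792967)) = 122/13 + (249477 - (881946 - 1*792967)) = 122/13 + (249477 - (881946 - 792967)) = 122/13 + (249477 - 1*88979) = 122/13 + (249477 - 88979) = 122/13 + 160498 = 2086596/13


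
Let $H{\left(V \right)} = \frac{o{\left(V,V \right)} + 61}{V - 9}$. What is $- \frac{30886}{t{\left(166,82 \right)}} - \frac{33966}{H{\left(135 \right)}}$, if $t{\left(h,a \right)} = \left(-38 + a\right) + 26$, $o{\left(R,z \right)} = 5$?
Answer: $- \frac{25134883}{385} \approx -65285.0$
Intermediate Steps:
$t{\left(h,a \right)} = -12 + a$
$H{\left(V \right)} = \frac{66}{-9 + V}$ ($H{\left(V \right)} = \frac{5 + 61}{V - 9} = \frac{66}{-9 + V}$)
$- \frac{30886}{t{\left(166,82 \right)}} - \frac{33966}{H{\left(135 \right)}} = - \frac{30886}{-12 + 82} - \frac{33966}{66 \frac{1}{-9 + 135}} = - \frac{30886}{70} - \frac{33966}{66 \cdot \frac{1}{126}} = \left(-30886\right) \frac{1}{70} - \frac{33966}{66 \cdot \frac{1}{126}} = - \frac{15443}{35} - \frac{33966}{\frac{11}{21}} = - \frac{15443}{35} - \frac{713286}{11} = - \frac{25134883}{385}$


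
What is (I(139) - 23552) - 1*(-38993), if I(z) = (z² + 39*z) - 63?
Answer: 40120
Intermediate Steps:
I(z) = -63 + z² + 39*z
(I(139) - 23552) - 1*(-38993) = ((-63 + 139² + 39*139) - 23552) - 1*(-38993) = ((-63 + 19321 + 5421) - 23552) + 38993 = (24679 - 23552) + 38993 = 1127 + 38993 = 40120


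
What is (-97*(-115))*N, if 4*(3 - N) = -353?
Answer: 4071575/4 ≈ 1.0179e+6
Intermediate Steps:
N = 365/4 (N = 3 - ¼*(-353) = 3 + 353/4 = 365/4 ≈ 91.250)
(-97*(-115))*N = -97*(-115)*(365/4) = 11155*(365/4) = 4071575/4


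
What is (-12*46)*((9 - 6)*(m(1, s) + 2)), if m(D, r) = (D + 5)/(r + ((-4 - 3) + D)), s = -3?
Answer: -2208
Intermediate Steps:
m(D, r) = (5 + D)/(-7 + D + r) (m(D, r) = (5 + D)/(r + (-7 + D)) = (5 + D)/(-7 + D + r))
(-12*46)*((9 - 6)*(m(1, s) + 2)) = (-12*46)*((9 - 6)*((5 + 1)/(-7 + 1 - 3) + 2)) = -1656*(6/(-9) + 2) = -1656*(-⅑*6 + 2) = -1656*(-⅔ + 2) = -1656*4/3 = -552*4 = -2208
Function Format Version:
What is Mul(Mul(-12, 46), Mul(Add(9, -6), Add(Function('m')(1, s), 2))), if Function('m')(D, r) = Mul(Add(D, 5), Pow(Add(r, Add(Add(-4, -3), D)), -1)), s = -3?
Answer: -2208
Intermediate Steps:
Function('m')(D, r) = Mul(Pow(Add(-7, D, r), -1), Add(5, D)) (Function('m')(D, r) = Mul(Add(5, D), Pow(Add(r, Add(-7, D)), -1)) = Mul(Add(5, D), Pow(Add(-7, D, r), -1)) = Mul(Pow(Add(-7, D, r), -1), Add(5, D)))
Mul(Mul(-12, 46), Mul(Add(9, -6), Add(Function('m')(1, s), 2))) = Mul(Mul(-12, 46), Mul(Add(9, -6), Add(Mul(Pow(Add(-7, 1, -3), -1), Add(5, 1)), 2))) = Mul(-552, Mul(3, Add(Mul(Pow(-9, -1), 6), 2))) = Mul(-552, Mul(3, Add(Mul(Rational(-1, 9), 6), 2))) = Mul(-552, Mul(3, Add(Rational(-2, 3), 2))) = Mul(-552, Mul(3, Rational(4, 3))) = Mul(-552, 4) = -2208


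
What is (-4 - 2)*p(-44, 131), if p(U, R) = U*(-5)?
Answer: -1320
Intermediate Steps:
p(U, R) = -5*U
(-4 - 2)*p(-44, 131) = (-4 - 2)*(-5*(-44)) = -6*220 = -1320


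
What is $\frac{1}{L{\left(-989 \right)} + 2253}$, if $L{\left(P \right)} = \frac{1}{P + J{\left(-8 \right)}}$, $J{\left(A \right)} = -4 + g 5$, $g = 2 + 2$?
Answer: $\frac{973}{2192168} \approx 0.00044385$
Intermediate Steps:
$g = 4$
$J{\left(A \right)} = 16$ ($J{\left(A \right)} = -4 + 4 \cdot 5 = -4 + 20 = 16$)
$L{\left(P \right)} = \frac{1}{16 + P}$ ($L{\left(P \right)} = \frac{1}{P + 16} = \frac{1}{16 + P}$)
$\frac{1}{L{\left(-989 \right)} + 2253} = \frac{1}{\frac{1}{16 - 989} + 2253} = \frac{1}{\frac{1}{-973} + 2253} = \frac{1}{- \frac{1}{973} + 2253} = \frac{1}{\frac{2192168}{973}} = \frac{973}{2192168}$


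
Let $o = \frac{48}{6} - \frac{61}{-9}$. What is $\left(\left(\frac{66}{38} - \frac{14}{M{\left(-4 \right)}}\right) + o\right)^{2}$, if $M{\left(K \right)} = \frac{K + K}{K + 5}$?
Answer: $\frac{156075049}{467856} \approx 333.6$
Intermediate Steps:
$M{\left(K \right)} = \frac{2 K}{5 + K}$
$o = \frac{133}{9}$ ($o = 48 \cdot \frac{1}{6} - - \frac{61}{9} = 8 + \frac{61}{9} = \frac{133}{9} \approx 14.778$)
$\left(\left(\frac{66}{38} - \frac{14}{M{\left(-4 \right)}}\right) + o\right)^{2} = \left(\left(\frac{66}{38} - \frac{14}{2 \left(-4\right) \frac{1}{5 - 4}}\right) + \frac{133}{9}\right)^{2} = \left(\left(66 \cdot \frac{1}{38} - \frac{14}{2 \left(-4\right) 1^{-1}}\right) + \frac{133}{9}\right)^{2} = \left(\left(\frac{33}{19} - \frac{14}{2 \left(-4\right) 1}\right) + \frac{133}{9}\right)^{2} = \left(\left(\frac{33}{19} - \frac{14}{-8}\right) + \frac{133}{9}\right)^{2} = \left(\left(\frac{33}{19} - - \frac{7}{4}\right) + \frac{133}{9}\right)^{2} = \left(\left(\frac{33}{19} + \frac{7}{4}\right) + \frac{133}{9}\right)^{2} = \left(\frac{265}{76} + \frac{133}{9}\right)^{2} = \left(\frac{12493}{684}\right)^{2} = \frac{156075049}{467856}$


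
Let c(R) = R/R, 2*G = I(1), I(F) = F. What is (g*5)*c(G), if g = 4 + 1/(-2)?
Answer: 35/2 ≈ 17.500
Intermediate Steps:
G = 1/2 (G = (1/2)*1 = 1/2 ≈ 0.50000)
g = 7/2 (g = 4 + 1*(-1/2) = 4 - 1/2 = 7/2 ≈ 3.5000)
c(R) = 1
(g*5)*c(G) = ((7/2)*5)*1 = (35/2)*1 = 35/2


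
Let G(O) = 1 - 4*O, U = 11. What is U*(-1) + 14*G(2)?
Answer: -109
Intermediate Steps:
U*(-1) + 14*G(2) = 11*(-1) + 14*(1 - 4*2) = -11 + 14*(1 - 8) = -11 + 14*(-7) = -11 - 98 = -109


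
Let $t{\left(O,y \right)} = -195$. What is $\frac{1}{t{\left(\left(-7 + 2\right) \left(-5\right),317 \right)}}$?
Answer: $- \frac{1}{195} \approx -0.0051282$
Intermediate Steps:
$\frac{1}{t{\left(\left(-7 + 2\right) \left(-5\right),317 \right)}} = \frac{1}{-195} = - \frac{1}{195}$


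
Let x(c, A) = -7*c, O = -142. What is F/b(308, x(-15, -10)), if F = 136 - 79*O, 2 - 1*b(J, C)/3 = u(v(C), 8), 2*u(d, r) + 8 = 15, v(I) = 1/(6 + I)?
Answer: -22708/9 ≈ -2523.1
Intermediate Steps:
u(d, r) = 7/2 (u(d, r) = -4 + (1/2)*15 = -4 + 15/2 = 7/2)
b(J, C) = -9/2 (b(J, C) = 6 - 3*7/2 = 6 - 21/2 = -9/2)
F = 11354 (F = 136 - 79*(-142) = 136 + 11218 = 11354)
F/b(308, x(-15, -10)) = 11354/(-9/2) = 11354*(-2/9) = -22708/9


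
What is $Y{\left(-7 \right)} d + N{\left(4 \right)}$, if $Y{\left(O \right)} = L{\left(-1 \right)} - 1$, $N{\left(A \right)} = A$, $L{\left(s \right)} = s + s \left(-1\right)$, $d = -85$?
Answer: $89$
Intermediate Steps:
$L{\left(s \right)} = 0$ ($L{\left(s \right)} = s - s = 0$)
$Y{\left(O \right)} = -1$ ($Y{\left(O \right)} = 0 - 1 = -1$)
$Y{\left(-7 \right)} d + N{\left(4 \right)} = \left(-1\right) \left(-85\right) + 4 = 85 + 4 = 89$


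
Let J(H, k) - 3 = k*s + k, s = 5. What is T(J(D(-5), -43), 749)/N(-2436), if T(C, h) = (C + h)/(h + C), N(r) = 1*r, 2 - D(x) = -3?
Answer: -1/2436 ≈ -0.00041051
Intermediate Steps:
D(x) = 5 (D(x) = 2 - 1*(-3) = 2 + 3 = 5)
J(H, k) = 3 + 6*k (J(H, k) = 3 + (k*5 + k) = 3 + (5*k + k) = 3 + 6*k)
N(r) = r
T(C, h) = 1 (T(C, h) = (C + h)/(C + h) = 1)
T(J(D(-5), -43), 749)/N(-2436) = 1/(-2436) = 1*(-1/2436) = -1/2436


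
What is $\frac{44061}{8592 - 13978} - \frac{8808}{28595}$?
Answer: $- \frac{1307364183}{154012670} \approx -8.4887$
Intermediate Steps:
$\frac{44061}{8592 - 13978} - \frac{8808}{28595} = \frac{44061}{-5386} - \frac{8808}{28595} = 44061 \left(- \frac{1}{5386}\right) - \frac{8808}{28595} = - \frac{44061}{5386} - \frac{8808}{28595} = - \frac{1307364183}{154012670}$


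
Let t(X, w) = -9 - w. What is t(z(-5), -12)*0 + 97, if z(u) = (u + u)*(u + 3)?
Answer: 97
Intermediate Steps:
z(u) = 2*u*(3 + u) (z(u) = (2*u)*(3 + u) = 2*u*(3 + u))
t(z(-5), -12)*0 + 97 = (-9 - 1*(-12))*0 + 97 = (-9 + 12)*0 + 97 = 3*0 + 97 = 0 + 97 = 97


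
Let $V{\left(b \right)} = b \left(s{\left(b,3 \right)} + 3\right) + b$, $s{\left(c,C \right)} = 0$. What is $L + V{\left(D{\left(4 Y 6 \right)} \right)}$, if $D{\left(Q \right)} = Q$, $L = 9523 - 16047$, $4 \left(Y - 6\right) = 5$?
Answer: $-5828$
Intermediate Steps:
$Y = \frac{29}{4}$ ($Y = 6 + \frac{1}{4} \cdot 5 = 6 + \frac{5}{4} = \frac{29}{4} \approx 7.25$)
$L = -6524$
$V{\left(b \right)} = 4 b$ ($V{\left(b \right)} = b \left(0 + 3\right) + b = b 3 + b = 3 b + b = 4 b$)
$L + V{\left(D{\left(4 Y 6 \right)} \right)} = -6524 + 4 \cdot 4 \cdot \frac{29}{4} \cdot 6 = -6524 + 4 \cdot 29 \cdot 6 = -6524 + 4 \cdot 174 = -6524 + 696 = -5828$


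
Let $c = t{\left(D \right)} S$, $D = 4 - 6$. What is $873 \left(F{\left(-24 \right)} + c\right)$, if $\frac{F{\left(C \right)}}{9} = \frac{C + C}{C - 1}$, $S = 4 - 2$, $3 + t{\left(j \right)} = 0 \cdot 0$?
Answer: $\frac{246186}{25} \approx 9847.4$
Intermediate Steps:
$D = -2$ ($D = 4 - 6 = -2$)
$t{\left(j \right)} = -3$ ($t{\left(j \right)} = -3 + 0 \cdot 0 = -3 + 0 = -3$)
$S = 2$ ($S = 4 - 2 = 2$)
$F{\left(C \right)} = \frac{18 C}{-1 + C}$ ($F{\left(C \right)} = 9 \frac{C + C}{C - 1} = 9 \frac{2 C}{-1 + C} = \frac{18 C}{-1 + C}$)
$c = -6$ ($c = \left(-3\right) 2 = -6$)
$873 \left(F{\left(-24 \right)} + c\right) = 873 \left(18 \left(-24\right) \frac{1}{-1 - 24} - 6\right) = 873 \left(18 \left(-24\right) \frac{1}{-25} - 6\right) = 873 \left(18 \left(-24\right) \left(- \frac{1}{25}\right) - 6\right) = 873 \left(\frac{432}{25} - 6\right) = 873 \cdot \frac{282}{25} = \frac{246186}{25}$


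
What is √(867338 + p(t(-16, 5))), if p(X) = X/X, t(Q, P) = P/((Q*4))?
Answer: 3*√96371 ≈ 931.31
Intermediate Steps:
t(Q, P) = P/(4*Q) (t(Q, P) = P/((4*Q)) = P*(1/(4*Q)) = P/(4*Q))
p(X) = 1
√(867338 + p(t(-16, 5))) = √(867338 + 1) = √867339 = 3*√96371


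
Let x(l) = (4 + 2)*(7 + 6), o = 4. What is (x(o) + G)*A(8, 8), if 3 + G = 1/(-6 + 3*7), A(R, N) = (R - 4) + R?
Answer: 4504/5 ≈ 900.80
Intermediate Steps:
x(l) = 78 (x(l) = 6*13 = 78)
A(R, N) = -4 + 2*R (A(R, N) = (-4 + R) + R = -4 + 2*R)
G = -44/15 (G = -3 + 1/(-6 + 3*7) = -3 + 1/(-6 + 21) = -3 + 1/15 = -44/15 ≈ -2.9333)
(x(o) + G)*A(8, 8) = (78 - 44/15)*(-4 + 2*8) = 1126*(-4 + 16)/15 = (1126/15)*12 = 4504/5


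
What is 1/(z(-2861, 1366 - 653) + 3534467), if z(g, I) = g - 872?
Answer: 1/3530734 ≈ 2.8323e-7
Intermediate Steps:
z(g, I) = -872 + g
1/(z(-2861, 1366 - 653) + 3534467) = 1/((-872 - 2861) + 3534467) = 1/(-3733 + 3534467) = 1/3530734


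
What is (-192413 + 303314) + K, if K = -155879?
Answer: -44978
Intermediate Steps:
(-192413 + 303314) + K = (-192413 + 303314) - 155879 = 110901 - 155879 = -44978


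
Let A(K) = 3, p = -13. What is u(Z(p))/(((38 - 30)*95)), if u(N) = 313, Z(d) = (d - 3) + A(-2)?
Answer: 313/760 ≈ 0.41184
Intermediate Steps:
Z(d) = d (Z(d) = (d - 3) + 3 = (-3 + d) + 3 = d)
u(Z(p))/(((38 - 30)*95)) = 313/(((38 - 30)*95)) = 313/((8*95)) = 313/760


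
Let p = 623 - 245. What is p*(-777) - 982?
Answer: -294688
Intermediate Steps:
p = 378
p*(-777) - 982 = 378*(-777) - 982 = -293706 - 982 = -294688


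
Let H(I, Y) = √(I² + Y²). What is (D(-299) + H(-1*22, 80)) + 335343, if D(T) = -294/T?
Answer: 100267851/299 + 2*√1721 ≈ 3.3543e+5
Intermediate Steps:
(D(-299) + H(-1*22, 80)) + 335343 = (-294/(-299) + √((-1*22)² + 80²)) + 335343 = (-294*(-1/299) + √((-22)² + 6400)) + 335343 = (294/299 + √(484 + 6400)) + 335343 = (294/299 + √6884) + 335343 = (294/299 + 2*√1721) + 335343 = 100267851/299 + 2*√1721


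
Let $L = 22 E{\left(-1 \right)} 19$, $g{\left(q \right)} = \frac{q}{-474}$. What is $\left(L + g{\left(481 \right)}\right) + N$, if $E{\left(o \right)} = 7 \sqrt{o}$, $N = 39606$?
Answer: $\frac{18772763}{474} + 2926 i \approx 39605.0 + 2926.0 i$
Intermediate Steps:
$g{\left(q \right)} = - \frac{q}{474}$ ($g{\left(q \right)} = q \left(- \frac{1}{474}\right) = - \frac{q}{474}$)
$L = 2926 i$ ($L = 22 \cdot 7 \sqrt{-1} \cdot 19 = 22 \cdot 7 i 19 = 154 i 19 = 2926 i \approx 2926.0 i$)
$\left(L + g{\left(481 \right)}\right) + N = \left(2926 i - \frac{481}{474}\right) + 39606 = \left(- \frac{481}{474} + 2926 i\right) + 39606 = \frac{18772763}{474} + 2926 i$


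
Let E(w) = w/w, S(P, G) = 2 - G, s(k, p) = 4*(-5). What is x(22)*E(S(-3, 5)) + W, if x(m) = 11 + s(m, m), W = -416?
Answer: -425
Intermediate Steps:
s(k, p) = -20
E(w) = 1
x(m) = -9 (x(m) = 11 - 20 = -9)
x(22)*E(S(-3, 5)) + W = -9*1 - 416 = -9 - 416 = -425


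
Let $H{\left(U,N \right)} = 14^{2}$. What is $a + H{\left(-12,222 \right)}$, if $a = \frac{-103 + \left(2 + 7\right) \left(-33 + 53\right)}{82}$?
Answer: $\frac{16149}{82} \approx 196.94$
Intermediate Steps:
$H{\left(U,N \right)} = 196$
$a = \frac{77}{82}$ ($a = \left(-103 + 9 \cdot 20\right) \frac{1}{82} = \left(-103 + 180\right) \frac{1}{82} = 77 \cdot \frac{1}{82} = \frac{77}{82} \approx 0.93902$)
$a + H{\left(-12,222 \right)} = \frac{77}{82} + 196 = \frac{16149}{82}$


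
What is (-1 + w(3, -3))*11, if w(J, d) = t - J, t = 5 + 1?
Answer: 22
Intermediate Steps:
t = 6
w(J, d) = 6 - J
(-1 + w(3, -3))*11 = (-1 + (6 - 1*3))*11 = (-1 + (6 - 3))*11 = (-1 + 3)*11 = 2*11 = 22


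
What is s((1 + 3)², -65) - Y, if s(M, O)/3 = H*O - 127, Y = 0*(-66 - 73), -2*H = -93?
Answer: -18897/2 ≈ -9448.5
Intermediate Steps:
H = 93/2 (H = -½*(-93) = 93/2 ≈ 46.500)
Y = 0 (Y = 0*(-139) = 0)
s(M, O) = -381 + 279*O/2 (s(M, O) = 3*(93*O/2 - 127) = 3*(-127 + 93*O/2) = -381 + 279*O/2)
s((1 + 3)², -65) - Y = (-381 + (279/2)*(-65)) - 1*0 = (-381 - 18135/2) + 0 = -18897/2 + 0 = -18897/2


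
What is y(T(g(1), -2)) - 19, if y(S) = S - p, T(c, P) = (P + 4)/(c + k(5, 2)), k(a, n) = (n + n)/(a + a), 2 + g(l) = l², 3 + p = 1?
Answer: -61/3 ≈ -20.333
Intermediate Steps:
p = -2 (p = -3 + 1 = -2)
g(l) = -2 + l²
k(a, n) = n/a (k(a, n) = (2*n)/((2*a)) = (2*n)*(1/(2*a)) = n/a)
T(c, P) = (4 + P)/(⅖ + c) (T(c, P) = (P + 4)/(c + 2/5) = (4 + P)/(c + 2*(⅕)) = (4 + P)/(c + ⅖) = (4 + P)/(⅖ + c))
y(S) = 2 + S (y(S) = S - 1*(-2) = S + 2 = 2 + S)
y(T(g(1), -2)) - 19 = (2 + 5*(4 - 2)/(2 + 5*(-2 + 1²))) - 19 = (2 + 5*2/(2 + 5*(-2 + 1))) - 19 = (2 + 5*2/(2 + 5*(-1))) - 19 = (2 + 5*2/(2 - 5)) - 19 = (2 + 5*2/(-3)) - 19 = (2 + 5*(-⅓)*2) - 19 = (2 - 10/3) - 19 = -4/3 - 19 = -61/3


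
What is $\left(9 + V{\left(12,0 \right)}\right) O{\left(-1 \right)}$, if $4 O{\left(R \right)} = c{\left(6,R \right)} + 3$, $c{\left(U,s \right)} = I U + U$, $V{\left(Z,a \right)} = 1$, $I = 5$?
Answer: $\frac{195}{2} \approx 97.5$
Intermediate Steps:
$c{\left(U,s \right)} = 6 U$ ($c{\left(U,s \right)} = 5 U + U = 6 U$)
$O{\left(R \right)} = \frac{39}{4}$ ($O{\left(R \right)} = \frac{6 \cdot 6 + 3}{4} = \frac{36 + 3}{4} = \frac{1}{4} \cdot 39 = \frac{39}{4}$)
$\left(9 + V{\left(12,0 \right)}\right) O{\left(-1 \right)} = \left(9 + 1\right) \frac{39}{4} = 10 \cdot \frac{39}{4} = \frac{195}{2}$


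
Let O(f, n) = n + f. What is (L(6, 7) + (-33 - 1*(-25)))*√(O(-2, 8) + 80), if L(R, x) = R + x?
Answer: 5*√86 ≈ 46.368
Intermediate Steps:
O(f, n) = f + n
(L(6, 7) + (-33 - 1*(-25)))*√(O(-2, 8) + 80) = ((6 + 7) + (-33 - 1*(-25)))*√((-2 + 8) + 80) = (13 + (-33 + 25))*√(6 + 80) = (13 - 8)*√86 = 5*√86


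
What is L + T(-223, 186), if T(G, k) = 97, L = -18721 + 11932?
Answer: -6692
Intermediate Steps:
L = -6789
L + T(-223, 186) = -6789 + 97 = -6692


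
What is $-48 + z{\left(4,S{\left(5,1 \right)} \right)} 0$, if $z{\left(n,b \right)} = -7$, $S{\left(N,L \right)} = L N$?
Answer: $-48$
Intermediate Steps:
$-48 + z{\left(4,S{\left(5,1 \right)} \right)} 0 = -48 - 0 = -48 + 0 = -48$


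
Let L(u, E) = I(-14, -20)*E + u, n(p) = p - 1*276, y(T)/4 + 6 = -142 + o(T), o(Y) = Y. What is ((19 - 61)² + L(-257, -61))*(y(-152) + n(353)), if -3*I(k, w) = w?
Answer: -3707023/3 ≈ -1.2357e+6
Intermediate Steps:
I(k, w) = -w/3
y(T) = -592 + 4*T (y(T) = -24 + 4*(-142 + T) = -24 + (-568 + 4*T) = -592 + 4*T)
n(p) = -276 + p (n(p) = p - 276 = -276 + p)
L(u, E) = u + 20*E/3 (L(u, E) = (-⅓*(-20))*E + u = 20*E/3 + u = u + 20*E/3)
((19 - 61)² + L(-257, -61))*(y(-152) + n(353)) = ((19 - 61)² + (-257 + (20/3)*(-61)))*((-592 + 4*(-152)) + (-276 + 353)) = ((-42)² + (-257 - 1220/3))*((-592 - 608) + 77) = (1764 - 1991/3)*(-1200 + 77) = (3301/3)*(-1123) = -3707023/3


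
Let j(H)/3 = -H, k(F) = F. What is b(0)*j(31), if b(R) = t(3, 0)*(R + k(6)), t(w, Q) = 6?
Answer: -3348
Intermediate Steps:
j(H) = -3*H (j(H) = 3*(-H) = -3*H)
b(R) = 36 + 6*R (b(R) = 6*(R + 6) = 6*(6 + R) = 36 + 6*R)
b(0)*j(31) = (36 + 6*0)*(-3*31) = (36 + 0)*(-93) = 36*(-93) = -3348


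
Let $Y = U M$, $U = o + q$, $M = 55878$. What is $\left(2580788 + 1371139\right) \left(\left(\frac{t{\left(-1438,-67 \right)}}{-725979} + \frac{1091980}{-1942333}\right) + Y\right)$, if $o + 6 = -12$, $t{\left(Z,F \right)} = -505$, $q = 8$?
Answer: $- \frac{1037950627646111637784935}{470030989669} \approx -2.2083 \cdot 10^{12}$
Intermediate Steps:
$o = -18$ ($o = -6 - 12 = -18$)
$U = -10$ ($U = -18 + 8 = -10$)
$Y = -558780$ ($Y = \left(-10\right) 55878 = -558780$)
$\left(2580788 + 1371139\right) \left(\left(\frac{t{\left(-1438,-67 \right)}}{-725979} + \frac{1091980}{-1942333}\right) + Y\right) = \left(2580788 + 1371139\right) \left(\left(- \frac{505}{-725979} + \frac{1091980}{-1942333}\right) - 558780\right) = 3951927 \left(\left(\left(-505\right) \left(- \frac{1}{725979}\right) + 1091980 \left(- \frac{1}{1942333}\right)\right) - 558780\right) = 3951927 \left(\left(\frac{505}{725979} - \frac{1091980}{1942333}\right) - 558780\right) = 3951927 \left(- \frac{791773670255}{1410092969007} - 558780\right) = 3951927 \left(- \frac{787932540995401715}{1410092969007}\right) = - \frac{1037950627646111637784935}{470030989669}$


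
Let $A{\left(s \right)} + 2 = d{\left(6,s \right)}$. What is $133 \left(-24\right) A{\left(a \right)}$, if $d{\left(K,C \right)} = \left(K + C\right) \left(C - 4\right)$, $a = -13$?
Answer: $-373464$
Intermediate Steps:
$d{\left(K,C \right)} = \left(-4 + C\right) \left(C + K\right)$ ($d{\left(K,C \right)} = \left(C + K\right) \left(-4 + C\right) = \left(-4 + C\right) \left(C + K\right)$)
$A{\left(s \right)} = -26 + s^{2} + 2 s$ ($A{\left(s \right)} = -2 + \left(s^{2} - 4 s - 24 + s 6\right) = -2 + \left(s^{2} - 4 s - 24 + 6 s\right) = -2 + \left(-24 + s^{2} + 2 s\right) = -26 + s^{2} + 2 s$)
$133 \left(-24\right) A{\left(a \right)} = 133 \left(-24\right) \left(-26 + \left(-13\right)^{2} + 2 \left(-13\right)\right) = - 3192 \left(-26 + 169 - 26\right) = \left(-3192\right) 117 = -373464$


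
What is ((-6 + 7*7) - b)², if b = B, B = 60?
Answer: 289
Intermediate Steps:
b = 60
((-6 + 7*7) - b)² = ((-6 + 7*7) - 1*60)² = ((-6 + 49) - 60)² = (43 - 60)² = (-17)² = 289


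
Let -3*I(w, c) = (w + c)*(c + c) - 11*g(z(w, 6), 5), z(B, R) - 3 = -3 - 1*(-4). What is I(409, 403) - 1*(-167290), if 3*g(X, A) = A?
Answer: -457751/9 ≈ -50861.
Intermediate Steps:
z(B, R) = 4 (z(B, R) = 3 + (-3 - 1*(-4)) = 3 + (-3 + 4) = 3 + 1 = 4)
g(X, A) = A/3
I(w, c) = 55/9 - 2*c*(c + w)/3 (I(w, c) = -((w + c)*(c + c) - 11*5/3)/3 = -((c + w)*(2*c) - 11*5/3)/3 = -(2*c*(c + w) - 55/3)/3 = -(-55/3 + 2*c*(c + w))/3 = 55/9 - 2*c*(c + w)/3)
I(409, 403) - 1*(-167290) = (55/9 - ⅔*403² - ⅔*403*409) - 1*(-167290) = (55/9 - ⅔*162409 - 329654/3) + 167290 = (55/9 - 324818/3 - 329654/3) + 167290 = -1963361/9 + 167290 = -457751/9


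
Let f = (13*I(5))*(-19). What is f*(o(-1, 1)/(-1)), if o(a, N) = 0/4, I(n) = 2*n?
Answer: 0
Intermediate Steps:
o(a, N) = 0 (o(a, N) = 0*(¼) = 0)
f = -2470 (f = (13*(2*5))*(-19) = (13*10)*(-19) = 130*(-19) = -2470)
f*(o(-1, 1)/(-1)) = -0/(-1) = -0*(-1) = -2470*0 = 0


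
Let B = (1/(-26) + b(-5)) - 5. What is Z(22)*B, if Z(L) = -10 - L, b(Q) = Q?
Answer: 4176/13 ≈ 321.23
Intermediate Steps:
B = -261/26 (B = (1/(-26) - 5) - 5 = (-1/26 - 5) - 5 = -131/26 - 5 = -261/26 ≈ -10.038)
Z(22)*B = (-10 - 1*22)*(-261/26) = (-10 - 22)*(-261/26) = -32*(-261/26) = 4176/13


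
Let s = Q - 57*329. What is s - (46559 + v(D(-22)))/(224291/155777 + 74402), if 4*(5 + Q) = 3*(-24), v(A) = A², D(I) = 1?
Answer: -14508504268776/772689643 ≈ -18777.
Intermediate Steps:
Q = -23 (Q = -5 + (3*(-24))/4 = -5 + (¼)*(-72) = -5 - 18 = -23)
s = -18776 (s = -23 - 57*329 = -23 - 18753 = -18776)
s - (46559 + v(D(-22)))/(224291/155777 + 74402) = -18776 - (46559 + 1²)/(224291/155777 + 74402) = -18776 - (46559 + 1)/(224291*(1/155777) + 74402) = -18776 - 46560/(224291/155777 + 74402) = -18776 - 46560/11590344645/155777 = -18776 - 46560*155777/11590344645 = -18776 - 1*483531808/772689643 = -18776 - 483531808/772689643 = -14508504268776/772689643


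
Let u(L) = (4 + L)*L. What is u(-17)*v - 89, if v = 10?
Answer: 2121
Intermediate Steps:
u(L) = L*(4 + L)
u(-17)*v - 89 = -17*(4 - 17)*10 - 89 = -17*(-13)*10 - 89 = 221*10 - 89 = 2210 - 89 = 2121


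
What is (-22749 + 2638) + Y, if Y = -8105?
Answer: -28216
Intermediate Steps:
(-22749 + 2638) + Y = (-22749 + 2638) - 8105 = -20111 - 8105 = -28216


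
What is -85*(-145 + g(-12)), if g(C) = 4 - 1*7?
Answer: 12580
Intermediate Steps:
g(C) = -3 (g(C) = 4 - 7 = -3)
-85*(-145 + g(-12)) = -85*(-145 - 3) = -85*(-148) = 12580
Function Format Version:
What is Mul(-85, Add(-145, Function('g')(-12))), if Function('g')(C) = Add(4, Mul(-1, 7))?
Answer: 12580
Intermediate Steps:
Function('g')(C) = -3 (Function('g')(C) = Add(4, -7) = -3)
Mul(-85, Add(-145, Function('g')(-12))) = Mul(-85, Add(-145, -3)) = Mul(-85, -148) = 12580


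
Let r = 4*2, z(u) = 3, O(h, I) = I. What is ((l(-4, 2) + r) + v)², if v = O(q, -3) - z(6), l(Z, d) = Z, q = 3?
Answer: 4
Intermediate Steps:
r = 8
v = -6 (v = -3 - 1*3 = -3 - 3 = -6)
((l(-4, 2) + r) + v)² = ((-4 + 8) - 6)² = (4 - 6)² = (-2)² = 4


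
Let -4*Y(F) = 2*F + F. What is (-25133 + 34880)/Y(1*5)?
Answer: -12996/5 ≈ -2599.2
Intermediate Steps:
Y(F) = -3*F/4 (Y(F) = -(2*F + F)/4 = -3*F/4)
(-25133 + 34880)/Y(1*5) = (-25133 + 34880)/((-3*5/4)) = 9747/((-¾*5)) = 9747/(-15/4) = 9747*(-4/15) = -12996/5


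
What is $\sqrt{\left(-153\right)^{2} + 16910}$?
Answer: $\sqrt{40319} \approx 200.8$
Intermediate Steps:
$\sqrt{\left(-153\right)^{2} + 16910} = \sqrt{23409 + 16910} = \sqrt{40319}$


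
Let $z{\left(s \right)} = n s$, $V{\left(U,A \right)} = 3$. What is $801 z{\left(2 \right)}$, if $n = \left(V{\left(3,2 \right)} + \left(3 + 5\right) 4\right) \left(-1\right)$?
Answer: $-56070$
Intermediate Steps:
$n = -35$ ($n = \left(3 + \left(3 + 5\right) 4\right) \left(-1\right) = \left(3 + 8 \cdot 4\right) \left(-1\right) = \left(3 + 32\right) \left(-1\right) = 35 \left(-1\right) = -35$)
$z{\left(s \right)} = - 35 s$
$801 z{\left(2 \right)} = 801 \left(\left(-35\right) 2\right) = 801 \left(-70\right) = -56070$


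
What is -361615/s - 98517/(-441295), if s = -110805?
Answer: 34099013522/9779538495 ≈ 3.4868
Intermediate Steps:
-361615/s - 98517/(-441295) = -361615/(-110805) - 98517/(-441295) = -361615*(-1/110805) - 98517*(-1/441295) = 72323/22161 + 98517/441295 = 34099013522/9779538495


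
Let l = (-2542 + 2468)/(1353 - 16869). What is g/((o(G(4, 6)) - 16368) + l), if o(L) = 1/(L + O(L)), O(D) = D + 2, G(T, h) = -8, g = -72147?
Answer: 1959007491/444442114 ≈ 4.4078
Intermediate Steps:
O(D) = 2 + D
l = 37/7758 (l = -74/(-15516) = -74*(-1/15516) = 37/7758 ≈ 0.0047693)
o(L) = 1/(2 + 2*L) (o(L) = 1/(L + (2 + L)) = 1/(2 + 2*L))
g/((o(G(4, 6)) - 16368) + l) = -72147/((1/(2*(1 - 8)) - 16368) + 37/7758) = -72147/(((1/2)/(-7) - 16368) + 37/7758) = -72147/(((1/2)*(-1/7) - 16368) + 37/7758) = -72147/((-1/14 - 16368) + 37/7758) = -72147/(-229153/14 + 37/7758) = -72147/(-444442114/27153) = -72147*(-27153/444442114) = 1959007491/444442114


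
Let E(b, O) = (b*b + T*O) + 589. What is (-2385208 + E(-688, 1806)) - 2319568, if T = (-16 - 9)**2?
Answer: -3102093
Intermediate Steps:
T = 625 (T = (-25)**2 = 625)
E(b, O) = 589 + b**2 + 625*O (E(b, O) = (b*b + 625*O) + 589 = (b**2 + 625*O) + 589 = 589 + b**2 + 625*O)
(-2385208 + E(-688, 1806)) - 2319568 = (-2385208 + (589 + (-688)**2 + 625*1806)) - 2319568 = (-2385208 + (589 + 473344 + 1128750)) - 2319568 = (-2385208 + 1602683) - 2319568 = -782525 - 2319568 = -3102093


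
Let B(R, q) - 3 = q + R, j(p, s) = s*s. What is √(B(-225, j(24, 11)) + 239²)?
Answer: 2*√14255 ≈ 238.79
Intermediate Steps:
j(p, s) = s²
B(R, q) = 3 + R + q (B(R, q) = 3 + (q + R) = 3 + (R + q) = 3 + R + q)
√(B(-225, j(24, 11)) + 239²) = √((3 - 225 + 11²) + 239²) = √((3 - 225 + 121) + 57121) = √(-101 + 57121) = √57020 = 2*√14255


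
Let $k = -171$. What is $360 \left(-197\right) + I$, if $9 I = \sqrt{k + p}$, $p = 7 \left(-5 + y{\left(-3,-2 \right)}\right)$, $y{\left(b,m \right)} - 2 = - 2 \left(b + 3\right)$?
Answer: $-70920 + \frac{8 i \sqrt{3}}{9} \approx -70920.0 + 1.5396 i$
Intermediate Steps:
$y{\left(b,m \right)} = -4 - 2 b$ ($y{\left(b,m \right)} = 2 - 2 \left(b + 3\right) = 2 - 2 \left(3 + b\right) = 2 - \left(6 + 2 b\right) = -4 - 2 b$)
$p = -21$ ($p = 7 \left(-5 - -2\right) = 7 \left(-5 + \left(-4 + 6\right)\right) = 7 \left(-5 + 2\right) = 7 \left(-3\right) = -21$)
$I = \frac{8 i \sqrt{3}}{9}$ ($I = \frac{\sqrt{-171 - 21}}{9} = \frac{\sqrt{-192}}{9} = \frac{8 i \sqrt{3}}{9} \approx 1.5396 i$)
$360 \left(-197\right) + I = 360 \left(-197\right) + \frac{8 i \sqrt{3}}{9} = -70920 + \frac{8 i \sqrt{3}}{9}$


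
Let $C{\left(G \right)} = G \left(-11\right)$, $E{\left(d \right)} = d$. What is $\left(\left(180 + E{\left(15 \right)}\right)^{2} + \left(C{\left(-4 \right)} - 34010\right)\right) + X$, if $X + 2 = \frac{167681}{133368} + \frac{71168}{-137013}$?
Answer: $\frac{8238627957413}{2030349976} \approx 4057.7$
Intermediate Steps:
$C{\left(G \right)} = - 11 G$
$X = - \frac{2562595171}{2030349976}$ ($X = -2 + \left(\frac{167681}{133368} + \frac{71168}{-137013}\right) = -2 + \left(167681 \cdot \frac{1}{133368} + 71168 \left(- \frac{1}{137013}\right)\right) = -2 + \left(\frac{167681}{133368} - \frac{71168}{137013}\right) = -2 + \frac{1498104781}{2030349976} = - \frac{2562595171}{2030349976} \approx -1.2621$)
$\left(\left(180 + E{\left(15 \right)}\right)^{2} + \left(C{\left(-4 \right)} - 34010\right)\right) + X = \left(\left(180 + 15\right)^{2} - 33966\right) - \frac{2562595171}{2030349976} = \left(195^{2} + \left(44 - 34010\right)\right) - \frac{2562595171}{2030349976} = \left(38025 - 33966\right) - \frac{2562595171}{2030349976} = 4059 - \frac{2562595171}{2030349976} = \frac{8238627957413}{2030349976}$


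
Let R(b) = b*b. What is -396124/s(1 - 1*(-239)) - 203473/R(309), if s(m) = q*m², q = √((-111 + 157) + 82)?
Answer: -203473/95481 - 99031*√2/230400 ≈ -2.7389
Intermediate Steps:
q = 8*√2 (q = √(46 + 82) = √128 = 8*√2 ≈ 11.314)
s(m) = 8*√2*m² (s(m) = (8*√2)*m² = 8*√2*m²)
R(b) = b²
-396124/s(1 - 1*(-239)) - 203473/R(309) = -396124*√2/(16*(1 - 1*(-239))²) - 203473/(309²) = -396124*√2/(16*(1 + 239)²) - 203473/95481 = -396124*√2/921600 - 203473*1/95481 = -396124*√2/921600 - 203473/95481 = -99031*√2/230400 - 203473/95481 = -203473/95481 - 99031*√2/230400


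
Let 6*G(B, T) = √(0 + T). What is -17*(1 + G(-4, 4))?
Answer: -68/3 ≈ -22.667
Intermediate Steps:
G(B, T) = √T/6 (G(B, T) = √(0 + T)/6 = √T/6)
-17*(1 + G(-4, 4)) = -17*(1 + √4/6) = -17*(1 + (⅙)*2) = -17*(1 + ⅓) = -17*4/3 = -68/3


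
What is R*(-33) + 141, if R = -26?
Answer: 999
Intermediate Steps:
R*(-33) + 141 = -26*(-33) + 141 = 858 + 141 = 999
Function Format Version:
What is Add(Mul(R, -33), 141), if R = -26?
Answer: 999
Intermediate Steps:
Add(Mul(R, -33), 141) = Add(Mul(-26, -33), 141) = Add(858, 141) = 999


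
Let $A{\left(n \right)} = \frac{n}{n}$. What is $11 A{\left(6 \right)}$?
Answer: $11$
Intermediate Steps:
$A{\left(n \right)} = 1$
$11 A{\left(6 \right)} = 11 \cdot 1 = 11$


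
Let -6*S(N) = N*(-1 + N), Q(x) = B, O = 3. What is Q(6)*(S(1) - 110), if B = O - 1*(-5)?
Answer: -880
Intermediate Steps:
B = 8 (B = 3 - 1*(-5) = 3 + 5 = 8)
Q(x) = 8
S(N) = -N*(-1 + N)/6
Q(6)*(S(1) - 110) = 8*((⅙)*1*(1 - 1*1) - 110) = 8*((⅙)*1*(1 - 1) - 110) = 8*((⅙)*1*0 - 110) = 8*(0 - 110) = 8*(-110) = -880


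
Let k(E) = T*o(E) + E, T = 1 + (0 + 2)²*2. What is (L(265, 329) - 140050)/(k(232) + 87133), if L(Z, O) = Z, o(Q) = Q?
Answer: -139785/89453 ≈ -1.5627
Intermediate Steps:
T = 9 (T = 1 + 2²*2 = 1 + 4*2 = 1 + 8 = 9)
k(E) = 10*E (k(E) = 9*E + E = 10*E)
(L(265, 329) - 140050)/(k(232) + 87133) = (265 - 140050)/(10*232 + 87133) = -139785/(2320 + 87133) = -139785/89453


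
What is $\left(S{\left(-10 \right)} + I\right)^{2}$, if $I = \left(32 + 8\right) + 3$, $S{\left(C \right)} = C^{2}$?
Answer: $20449$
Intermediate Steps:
$I = 43$ ($I = 40 + 3 = 43$)
$\left(S{\left(-10 \right)} + I\right)^{2} = \left(\left(-10\right)^{2} + 43\right)^{2} = \left(100 + 43\right)^{2} = 143^{2} = 20449$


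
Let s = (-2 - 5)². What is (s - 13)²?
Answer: 1296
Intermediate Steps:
s = 49 (s = (-7)² = 49)
(s - 13)² = (49 - 13)² = 36² = 1296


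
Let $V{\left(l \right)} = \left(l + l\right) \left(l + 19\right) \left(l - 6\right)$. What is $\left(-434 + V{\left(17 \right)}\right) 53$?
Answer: $690590$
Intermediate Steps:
$V{\left(l \right)} = 2 l \left(-6 + l\right) \left(19 + l\right)$ ($V{\left(l \right)} = 2 l \left(19 + l\right) \left(-6 + l\right) = 2 l \left(-6 + l\right) \left(19 + l\right)$)
$\left(-434 + V{\left(17 \right)}\right) 53 = \left(-434 + 2 \cdot 17 \left(-114 + 17^{2} + 13 \cdot 17\right)\right) 53 = \left(-434 + 2 \cdot 17 \left(-114 + 289 + 221\right)\right) 53 = \left(-434 + 2 \cdot 17 \cdot 396\right) 53 = \left(-434 + 13464\right) 53 = 13030 \cdot 53 = 690590$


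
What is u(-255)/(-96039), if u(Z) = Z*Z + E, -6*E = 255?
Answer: -129965/192078 ≈ -0.67663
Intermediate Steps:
E = -85/2 (E = -⅙*255 = -85/2 ≈ -42.500)
u(Z) = -85/2 + Z² (u(Z) = Z*Z - 85/2 = Z² - 85/2 = -85/2 + Z²)
u(-255)/(-96039) = (-85/2 + (-255)²)/(-96039) = (-85/2 + 65025)*(-1/96039) = (129965/2)*(-1/96039) = -129965/192078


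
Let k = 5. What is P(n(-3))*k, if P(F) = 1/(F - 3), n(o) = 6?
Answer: 5/3 ≈ 1.6667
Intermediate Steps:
P(F) = 1/(-3 + F)
P(n(-3))*k = 5/(-3 + 6) = 5/3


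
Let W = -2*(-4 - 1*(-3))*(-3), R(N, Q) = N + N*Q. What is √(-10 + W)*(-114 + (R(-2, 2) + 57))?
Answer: -252*I ≈ -252.0*I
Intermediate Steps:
W = -6 (W = -2*(-4 + 3)*(-3) = -2*(-1)*(-3) = 2*(-3) = -6)
√(-10 + W)*(-114 + (R(-2, 2) + 57)) = √(-10 - 6)*(-114 + (-2*(1 + 2) + 57)) = √(-16)*(-114 + (-2*3 + 57)) = (4*I)*(-114 + (-6 + 57)) = (4*I)*(-114 + 51) = (4*I)*(-63) = -252*I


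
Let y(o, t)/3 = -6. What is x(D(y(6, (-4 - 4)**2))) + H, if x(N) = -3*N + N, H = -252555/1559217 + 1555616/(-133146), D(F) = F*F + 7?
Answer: -23315448504031/34600584447 ≈ -673.85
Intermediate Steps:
y(o, t) = -18 (y(o, t) = 3*(-6) = -18)
D(F) = 7 + F**2 (D(F) = F**2 + 7 = 7 + F**2)
H = -409861600117/34600584447 (H = -252555*1/1559217 + 1555616*(-1/133146) = -84185/519739 - 777808/66573 = -409861600117/34600584447 ≈ -11.846)
x(N) = -2*N
x(D(y(6, (-4 - 4)**2))) + H = -2*(7 + (-18)**2) - 409861600117/34600584447 = -2*(7 + 324) - 409861600117/34600584447 = -2*331 - 409861600117/34600584447 = -662 - 409861600117/34600584447 = -23315448504031/34600584447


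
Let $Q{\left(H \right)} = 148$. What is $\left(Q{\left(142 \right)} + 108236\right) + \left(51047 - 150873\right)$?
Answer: $8558$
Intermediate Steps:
$\left(Q{\left(142 \right)} + 108236\right) + \left(51047 - 150873\right) = \left(148 + 108236\right) + \left(51047 - 150873\right) = 108384 - 99826 = 8558$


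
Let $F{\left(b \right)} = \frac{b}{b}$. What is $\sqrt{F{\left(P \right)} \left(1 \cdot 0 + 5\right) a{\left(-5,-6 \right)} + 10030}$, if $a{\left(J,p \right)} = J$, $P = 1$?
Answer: $\sqrt{10005} \approx 100.03$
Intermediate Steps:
$F{\left(b \right)} = 1$
$\sqrt{F{\left(P \right)} \left(1 \cdot 0 + 5\right) a{\left(-5,-6 \right)} + 10030} = \sqrt{1 \left(1 \cdot 0 + 5\right) \left(-5\right) + 10030} = \sqrt{1 \left(0 + 5\right) \left(-5\right) + 10030} = \sqrt{1 \cdot 5 \left(-5\right) + 10030} = \sqrt{5 \left(-5\right) + 10030} = \sqrt{-25 + 10030} = \sqrt{10005}$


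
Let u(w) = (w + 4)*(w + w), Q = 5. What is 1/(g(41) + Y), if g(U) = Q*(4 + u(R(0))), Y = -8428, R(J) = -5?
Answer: -1/8358 ≈ -0.00011965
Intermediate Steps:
u(w) = 2*w*(4 + w) (u(w) = (4 + w)*(2*w) = 2*w*(4 + w))
g(U) = 70 (g(U) = 5*(4 + 2*(-5)*(4 - 5)) = 5*(4 + 2*(-5)*(-1)) = 5*(4 + 10) = 5*14 = 70)
1/(g(41) + Y) = 1/(70 - 8428) = 1/(-8358) = -1/8358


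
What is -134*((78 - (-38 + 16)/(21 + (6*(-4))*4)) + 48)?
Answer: -1263352/75 ≈ -16845.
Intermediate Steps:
-134*((78 - (-38 + 16)/(21 + (6*(-4))*4)) + 48) = -134*((78 - (-22)/(21 - 24*4)) + 48) = -134*((78 - (-22)/(21 - 96)) + 48) = -134*((78 - (-22)/(-75)) + 48) = -134*((78 - (-22)*(-1)/75) + 48) = -134*((78 - 1*22/75) + 48) = -134*((78 - 22/75) + 48) = -134*(5828/75 + 48) = -134*9428/75 = -1263352/75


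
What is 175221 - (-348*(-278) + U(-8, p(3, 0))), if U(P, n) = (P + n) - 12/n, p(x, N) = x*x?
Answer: 235432/3 ≈ 78477.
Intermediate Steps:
p(x, N) = x²
U(P, n) = P + n - 12/n
175221 - (-348*(-278) + U(-8, p(3, 0))) = 175221 - (-348*(-278) + (-8 + 3² - 12/(3²))) = 175221 - (96744 + (-8 + 9 - 12/9)) = 175221 - (96744 + (-8 + 9 - 12*⅑)) = 175221 - (96744 + (-8 + 9 - 4/3)) = 175221 - (96744 - ⅓) = 175221 - 1*290231/3 = 175221 - 290231/3 = 235432/3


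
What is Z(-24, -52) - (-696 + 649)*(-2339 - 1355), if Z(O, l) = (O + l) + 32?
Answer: -173662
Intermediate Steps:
Z(O, l) = 32 + O + l
Z(-24, -52) - (-696 + 649)*(-2339 - 1355) = (32 - 24 - 52) - (-696 + 649)*(-2339 - 1355) = -44 - (-47)*(-3694) = -44 - 1*173618 = -44 - 173618 = -173662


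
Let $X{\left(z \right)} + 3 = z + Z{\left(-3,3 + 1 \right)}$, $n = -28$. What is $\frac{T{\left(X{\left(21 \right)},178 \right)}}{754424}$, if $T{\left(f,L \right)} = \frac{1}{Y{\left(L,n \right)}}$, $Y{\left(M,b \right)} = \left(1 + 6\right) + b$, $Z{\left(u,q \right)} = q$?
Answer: $- \frac{1}{15842904} \approx -6.312 \cdot 10^{-8}$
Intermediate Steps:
$X{\left(z \right)} = 1 + z$ ($X{\left(z \right)} = -3 + \left(z + \left(3 + 1\right)\right) = -3 + \left(z + 4\right) = -3 + \left(4 + z\right) = 1 + z$)
$Y{\left(M,b \right)} = 7 + b$
$T{\left(f,L \right)} = - \frac{1}{21}$ ($T{\left(f,L \right)} = \frac{1}{7 - 28} = \frac{1}{-21} = - \frac{1}{21}$)
$\frac{T{\left(X{\left(21 \right)},178 \right)}}{754424} = - \frac{1}{21 \cdot 754424} = \left(- \frac{1}{21}\right) \frac{1}{754424} = - \frac{1}{15842904}$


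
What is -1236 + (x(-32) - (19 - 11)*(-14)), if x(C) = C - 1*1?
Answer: -1157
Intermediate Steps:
x(C) = -1 + C (x(C) = C - 1 = -1 + C)
-1236 + (x(-32) - (19 - 11)*(-14)) = -1236 + ((-1 - 32) - (19 - 11)*(-14)) = -1236 + (-33 - 8*(-14)) = -1236 + (-33 - 1*(-112)) = -1236 + (-33 + 112) = -1236 + 79 = -1157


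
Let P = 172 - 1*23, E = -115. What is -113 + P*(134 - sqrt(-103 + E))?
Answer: 19853 - 149*I*sqrt(218) ≈ 19853.0 - 2200.0*I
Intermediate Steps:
P = 149 (P = 172 - 23 = 149)
-113 + P*(134 - sqrt(-103 + E)) = -113 + 149*(134 - sqrt(-103 - 115)) = -113 + 149*(134 - sqrt(-218)) = -113 + 149*(134 - I*sqrt(218)) = -113 + (19966 - 149*I*sqrt(218)) = 19853 - 149*I*sqrt(218)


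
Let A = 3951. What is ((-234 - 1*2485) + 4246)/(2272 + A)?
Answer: 1527/6223 ≈ 0.24538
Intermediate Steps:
((-234 - 1*2485) + 4246)/(2272 + A) = ((-234 - 1*2485) + 4246)/(2272 + 3951) = ((-234 - 2485) + 4246)/6223 = (-2719 + 4246)*(1/6223) = 1527*(1/6223) = 1527/6223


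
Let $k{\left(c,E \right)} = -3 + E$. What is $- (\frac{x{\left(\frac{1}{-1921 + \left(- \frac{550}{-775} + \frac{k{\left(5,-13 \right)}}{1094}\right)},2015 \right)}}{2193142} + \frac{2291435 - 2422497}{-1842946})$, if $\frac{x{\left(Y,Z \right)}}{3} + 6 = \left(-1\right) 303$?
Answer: $- \frac{20409226133}{288703019738} \approx -0.070693$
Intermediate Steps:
$x{\left(Y,Z \right)} = -927$ ($x{\left(Y,Z \right)} = -18 + 3 \left(\left(-1\right) 303\right) = -18 + 3 \left(-303\right) = -18 - 909 = -927$)
$- (\frac{x{\left(\frac{1}{-1921 + \left(- \frac{550}{-775} + \frac{k{\left(5,-13 \right)}}{1094}\right)},2015 \right)}}{2193142} + \frac{2291435 - 2422497}{-1842946}) = - (- \frac{927}{2193142} + \frac{2291435 - 2422497}{-1842946}) = - (\left(-927\right) \frac{1}{2193142} + \left(2291435 - 2422497\right) \left(- \frac{1}{1842946}\right)) = - (- \frac{927}{2193142} - - \frac{65531}{921473}) = - (- \frac{927}{2193142} + \frac{65531}{921473}) = \left(-1\right) \frac{20409226133}{288703019738} = - \frac{20409226133}{288703019738}$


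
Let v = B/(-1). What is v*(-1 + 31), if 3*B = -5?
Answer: 50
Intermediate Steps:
B = -5/3 (B = (1/3)*(-5) = -5/3 ≈ -1.6667)
v = 5/3 (v = -5/3/(-1) = -1*(-5/3) = 5/3 ≈ 1.6667)
v*(-1 + 31) = 5*(-1 + 31)/3 = (5/3)*30 = 50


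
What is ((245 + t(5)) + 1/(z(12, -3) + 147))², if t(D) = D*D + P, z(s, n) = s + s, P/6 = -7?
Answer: 1520142121/29241 ≈ 51987.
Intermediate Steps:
P = -42 (P = 6*(-7) = -42)
z(s, n) = 2*s
t(D) = -42 + D² (t(D) = D*D - 42 = D² - 42 = -42 + D²)
((245 + t(5)) + 1/(z(12, -3) + 147))² = ((245 + (-42 + 5²)) + 1/(2*12 + 147))² = ((245 + (-42 + 25)) + 1/(24 + 147))² = ((245 - 17) + 1/171)² = (228 + 1/171)² = (38989/171)² = 1520142121/29241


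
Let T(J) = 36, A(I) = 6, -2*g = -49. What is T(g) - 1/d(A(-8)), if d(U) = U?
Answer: 215/6 ≈ 35.833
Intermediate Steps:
g = 49/2 (g = -½*(-49) = 49/2 ≈ 24.500)
T(g) - 1/d(A(-8)) = 36 - 1/6 = 36 - 1*⅙ = 36 - ⅙ = 215/6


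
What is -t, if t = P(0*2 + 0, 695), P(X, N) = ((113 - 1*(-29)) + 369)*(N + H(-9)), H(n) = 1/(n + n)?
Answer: -6392099/18 ≈ -3.5512e+5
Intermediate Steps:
H(n) = 1/(2*n)
P(X, N) = -511/18 + 511*N (P(X, N) = ((113 - 1*(-29)) + 369)*(N + (1/2)/(-9)) = ((113 + 29) + 369)*(N + (1/2)*(-1/9)) = (142 + 369)*(N - 1/18) = 511*(-1/18 + N) = -511/18 + 511*N)
t = 6392099/18 (t = -511/18 + 511*695 = -511/18 + 355145 = 6392099/18 ≈ 3.5512e+5)
-t = -1*6392099/18 = -6392099/18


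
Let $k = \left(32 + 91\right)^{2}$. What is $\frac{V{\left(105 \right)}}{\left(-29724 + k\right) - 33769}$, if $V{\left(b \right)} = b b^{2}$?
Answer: $- \frac{1157625}{48364} \approx -23.936$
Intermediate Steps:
$V{\left(b \right)} = b^{3}$
$k = 15129$ ($k = 123^{2} = 15129$)
$\frac{V{\left(105 \right)}}{\left(-29724 + k\right) - 33769} = \frac{105^{3}}{\left(-29724 + 15129\right) - 33769} = \frac{1157625}{-14595 - 33769} = \frac{1157625}{-48364} = 1157625 \left(- \frac{1}{48364}\right) = - \frac{1157625}{48364}$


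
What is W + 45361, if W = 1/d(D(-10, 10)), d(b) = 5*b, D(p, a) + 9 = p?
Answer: 4309294/95 ≈ 45361.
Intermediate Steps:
D(p, a) = -9 + p
W = -1/95 (W = 1/(5*(-9 - 10)) = 1/(5*(-19)) = 1/(-95) = -1/95 ≈ -0.010526)
W + 45361 = -1/95 + 45361 = 4309294/95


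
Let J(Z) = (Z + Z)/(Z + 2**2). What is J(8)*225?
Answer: 300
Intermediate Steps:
J(Z) = 2*Z/(4 + Z) (J(Z) = (2*Z)/(Z + 4) = (2*Z)/(4 + Z) = 2*Z/(4 + Z))
J(8)*225 = (2*8/(4 + 8))*225 = (2*8/12)*225 = (2*8*(1/12))*225 = (4/3)*225 = 300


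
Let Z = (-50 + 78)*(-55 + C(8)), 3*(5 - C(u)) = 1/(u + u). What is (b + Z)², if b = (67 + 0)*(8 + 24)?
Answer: 79584241/144 ≈ 5.5267e+5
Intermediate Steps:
C(u) = 5 - 1/(6*u) (C(u) = 5 - 1/(3*(u + u)) = 5 - 1/(2*u)/3 = 5 - 1/(6*u))
Z = -16807/12 (Z = (-50 + 78)*(-55 + (5 - ⅙/8)) = 28*(-55 + (5 - ⅙*⅛)) = 28*(-55 + (5 - 1/48)) = 28*(-55 + 239/48) = 28*(-2401/48) = -16807/12 ≈ -1400.6)
b = 2144 (b = 67*32 = 2144)
(b + Z)² = (2144 - 16807/12)² = (8921/12)² = 79584241/144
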